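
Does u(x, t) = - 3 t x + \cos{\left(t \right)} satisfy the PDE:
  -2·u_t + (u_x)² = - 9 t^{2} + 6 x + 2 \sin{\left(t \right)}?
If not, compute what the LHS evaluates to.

Evaluate each term of the left-hand side for u = - 3 t x + \cos{\left(t \right)}.
Derivatives:
  u_t = - 3 x - \sin{\left(t \right)}
  u_x = - 3 t
Terms:
  -2·u_t = 6 x + 2 \sin{\left(t \right)}
  (u_x)² = 9 t^{2}
Sum: LHS = 9 t^{2} + 6 x + 2 \sin{\left(t \right)}
Given right-hand side: - 9 t^{2} + 6 x + 2 \sin{\left(t \right)}. Difference LHS − RHS = 18 t^{2} ≠ 0, so u is not a solution.

Answer: No, the LHS evaluates to 9 t^{2} + 6 x + 2 \sin{\left(t \right)}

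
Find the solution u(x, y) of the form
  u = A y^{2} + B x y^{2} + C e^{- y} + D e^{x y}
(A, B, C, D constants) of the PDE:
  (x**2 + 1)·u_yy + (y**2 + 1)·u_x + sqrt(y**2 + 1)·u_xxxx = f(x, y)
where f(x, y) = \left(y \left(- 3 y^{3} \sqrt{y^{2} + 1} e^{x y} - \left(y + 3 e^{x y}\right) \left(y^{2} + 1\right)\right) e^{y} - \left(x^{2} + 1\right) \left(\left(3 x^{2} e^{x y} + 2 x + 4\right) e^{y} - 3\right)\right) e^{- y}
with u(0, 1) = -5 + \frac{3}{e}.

Substitute the ansatz u = A y^{2} + B x y^{2} + C e^{- y} + D e^{x y} into the left-hand side.
Derivatives of the ansatz:
  u_yy = 2 A + 2 B x + C e^{- y} + D x^{2} e^{x y}
  u_x = B y^{2} + D y e^{x y}
  u_xxxx = D y^{4} e^{x y}
Term by term:
  (x**2 + 1)·u_yy = 2 A x^{2} + 2 A + 2 B x^{3} + 2 B x + C x^{2} e^{- y} + C e^{- y} + D x^{4} e^{x y} + D x^{2} e^{x y}
  (y**2 + 1)·u_x = B y^{4} + B y^{2} + D y^{3} e^{x y} + D y e^{x y}
  sqrt(y**2 + 1)·u_xxxx = D y^{4} \sqrt{y^{2} + 1} e^{x y}
So the left-hand side equals
  2 A x^{2} + 2 A + 2 B x^{3} + 2 B x + B y^{4} + B y^{2} + C x^{2} e^{- y} + C e^{- y} + D x^{4} e^{x y} + D x^{2} e^{x y} + D y^{4} \sqrt{y^{2} + 1} e^{x y} + D y^{3} e^{x y} + D y e^{x y}
This must equal f(x, y) identically; expanded, f = - 3 x^{4} e^{x y} - 2 x^{3} - 3 x^{2} e^{x y} - 4 x^{2} + 3 x^{2} e^{- y} - 2 x - 3 y^{4} \sqrt{y^{2} + 1} e^{x y} - y^{4} - 3 y^{3} e^{x y} - y^{2} - 3 y e^{x y} - 4 + 3 e^{- y}.
Matching coefficients of the independent functions:
  [constant term, x^{2}]:  2 A = -4
  [x, x^{3}]:  2 B = -2
  [y^{2}, y^{4}]:  B = -1
  [x^{2} e^{- y}, e^{- y}]:  C = 3
  [x^{2} e^{x y}, x^{4} e^{x y}, y e^{x y}, y^{3} e^{x y}, …]:  D = -3
Solving: A = -2, B = -1, C = 3, D = -3.
Check against the point condition:
  u(0, 1) = -5 + \frac{3}{e}  ⟹  A + \frac{C}{e} + D = -5 + \frac{3}{e}  ✓
Hence u(x, y) = - x y^{2} - 2 y^{2} - 3 e^{x y} + 3 e^{- y}.

Answer: u(x, y) = - x y^{2} - 2 y^{2} - 3 e^{x y} + 3 e^{- y}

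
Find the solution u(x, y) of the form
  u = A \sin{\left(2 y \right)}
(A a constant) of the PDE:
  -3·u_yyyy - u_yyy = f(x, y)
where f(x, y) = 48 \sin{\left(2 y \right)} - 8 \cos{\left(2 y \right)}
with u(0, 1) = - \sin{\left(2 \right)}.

Answer: u(x, y) = - \sin{\left(2 y \right)}

Derivation:
Substitute the ansatz u = A \sin{\left(2 y \right)} into the left-hand side.
Derivatives of the ansatz:
  u_yyyy = 16 A \sin{\left(2 y \right)}
  u_yyy = - 8 A \cos{\left(2 y \right)}
Term by term:
  -3·u_yyyy = - 48 A \sin{\left(2 y \right)}
  -u_yyy = 8 A \cos{\left(2 y \right)}
So the left-hand side equals
  - 48 A \sin{\left(2 y \right)} + 8 A \cos{\left(2 y \right)}
This must equal f(x, y) = 48 \sin{\left(2 y \right)} - 8 \cos{\left(2 y \right)} identically.
Matching coefficients of the independent functions:
  [\sin{\left(2 y \right)}]:  - 48 A = 48
  [\cos{\left(2 y \right)}]:  8 A = -8
Solving: A = -1.
Check against the point condition:
  u(0, 1) = - \sin{\left(2 \right)}  ⟹  A \sin{\left(2 \right)} = - \sin{\left(2 \right)}  ✓
Hence u(x, y) = - \sin{\left(2 y \right)}.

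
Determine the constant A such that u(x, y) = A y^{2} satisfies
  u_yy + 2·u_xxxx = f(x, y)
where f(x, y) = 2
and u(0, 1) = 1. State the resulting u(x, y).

Substitute the ansatz u = A y^{2} into the left-hand side.
Derivatives of the ansatz:
  u_yy = 2 A
  u_xxxx = 0
Term by term:
  u_yy = 2 A
  2·u_xxxx = 0
So the left-hand side equals
  2 A
This must equal f(x, y) = 2 identically.
Matching coefficients of the independent functions:
  [constant term]:  2 A = 2
Solving: A = 1.
Check against the point condition:
  u(0, 1) = 1  ⟹  A = 1  ✓
Hence u(x, y) = y^{2}.

Answer: u(x, y) = y^{2}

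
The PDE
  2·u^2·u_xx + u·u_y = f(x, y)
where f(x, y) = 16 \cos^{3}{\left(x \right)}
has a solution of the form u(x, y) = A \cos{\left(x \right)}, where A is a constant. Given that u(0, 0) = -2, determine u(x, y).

Substitute the ansatz u = A \cos{\left(x \right)} into the left-hand side.
Derivatives of the ansatz:
  u_xx = - A \cos{\left(x \right)}
  u_y = 0
Term by term:
  2·u^2·u_xx = - 2 A^{3} \cos^{3}{\left(x \right)}
  u·u_y = 0
So the left-hand side equals
  - 2 A^{3} \cos^{3}{\left(x \right)}
This must equal f(x, y) = 16 \cos^{3}{\left(x \right)} identically.
Matching coefficients of the independent functions:
  [\cos^{3}{\left(x \right)}]:  - 2 A^{3} = 16
Solving: A = -2.
Check against the point condition:
  u(0, 0) = -2  ⟹  A = -2  ✓
Hence u(x, y) = - 2 \cos{\left(x \right)}.

Answer: u(x, y) = - 2 \cos{\left(x \right)}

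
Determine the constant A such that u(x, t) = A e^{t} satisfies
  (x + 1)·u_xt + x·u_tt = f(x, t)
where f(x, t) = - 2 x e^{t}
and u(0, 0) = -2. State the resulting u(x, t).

Substitute the ansatz u = A e^{t} into the left-hand side.
Derivatives of the ansatz:
  u_xt = 0
  u_tt = A e^{t}
Term by term:
  (x + 1)·u_xt = 0
  x·u_tt = A x e^{t}
So the left-hand side equals
  A x e^{t}
This must equal f(x, t) = - 2 x e^{t} identically.
Matching coefficients of the independent functions:
  [x e^{t}]:  A = -2
Solving: A = -2.
Check against the point condition:
  u(0, 0) = -2  ⟹  A = -2  ✓
Hence u(x, t) = - 2 e^{t}.

Answer: u(x, t) = - 2 e^{t}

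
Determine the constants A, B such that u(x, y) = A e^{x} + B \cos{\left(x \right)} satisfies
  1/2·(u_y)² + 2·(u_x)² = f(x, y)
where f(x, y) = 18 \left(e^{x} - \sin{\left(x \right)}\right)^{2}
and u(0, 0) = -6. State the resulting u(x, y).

Substitute the ansatz u = A e^{x} + B \cos{\left(x \right)} into the left-hand side.
Derivatives of the ansatz:
  u_y = 0
  u_x = A e^{x} - B \sin{\left(x \right)}
Term by term:
  1/2·(u_y)² = 0
  2·(u_x)² = 2 A^{2} e^{2 x} - 4 A B e^{x} \sin{\left(x \right)} + 2 B^{2} \sin^{2}{\left(x \right)}
So the left-hand side equals
  2 A^{2} e^{2 x} - 4 A B e^{x} \sin{\left(x \right)} + 2 B^{2} \sin^{2}{\left(x \right)}
This must equal f(x, y) identically; expanded, f = 18 e^{2 x} - 36 e^{x} \sin{\left(x \right)} + 18 \sin^{2}{\left(x \right)}.
Matching coefficients of the independent functions:
  [e^{x} \sin{\left(x \right)}]:  - 4 A B = -36
  [e^{2 x}]:  2 A^{2} = 18
  [\sin^{2}{\left(x \right)}]:  2 B^{2} = 18
These equations allow (A, B) = (-3, -3) or (3, 3).
Impose the point condition(s):
  u(0, 0) = -6  ⟹  A + B = -6
Only A = -3, B = -3 satisfies everything.
Hence u(x, y) = - 3 e^{x} - 3 \cos{\left(x \right)}.

Answer: u(x, y) = - 3 e^{x} - 3 \cos{\left(x \right)}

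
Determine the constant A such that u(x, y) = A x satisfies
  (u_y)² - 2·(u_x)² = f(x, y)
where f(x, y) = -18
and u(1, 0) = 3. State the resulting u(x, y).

Substitute the ansatz u = A x into the left-hand side.
Derivatives of the ansatz:
  u_y = 0
  u_x = A
Term by term:
  (u_y)² = 0
  -2·(u_x)² = - 2 A^{2}
So the left-hand side equals
  - 2 A^{2}
This must equal f(x, y) = -18 identically.
Matching coefficients of the independent functions:
  [constant term]:  - 2 A^{2} = -18
These equations allow (A) = (-3) or (3).
Impose the point condition(s):
  u(1, 0) = 3  ⟹  A = 3
Only A = 3 satisfies everything.
Hence u(x, y) = 3 x.

Answer: u(x, y) = 3 x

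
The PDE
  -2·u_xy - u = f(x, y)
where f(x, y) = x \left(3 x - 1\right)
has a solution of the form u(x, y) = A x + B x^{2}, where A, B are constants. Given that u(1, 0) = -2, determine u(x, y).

Answer: u(x, y) = - 3 x^{2} + x

Derivation:
Substitute the ansatz u = A x + B x^{2} into the left-hand side.
Derivatives of the ansatz:
  u_xy = 0
Term by term:
  -2·u_xy = 0
  -u = - A x - B x^{2}
So the left-hand side equals
  - A x - B x^{2}
This must equal f(x, y) identically; expanded, f = 3 x^{2} - x.
Matching coefficients of the independent functions:
  [x]:  - A = -1
  [x^{2}]:  - B = 3
Solving: A = 1, B = -3.
Check against the point condition:
  u(1, 0) = -2  ⟹  A + B = -2  ✓
Hence u(x, y) = - 3 x^{2} + x.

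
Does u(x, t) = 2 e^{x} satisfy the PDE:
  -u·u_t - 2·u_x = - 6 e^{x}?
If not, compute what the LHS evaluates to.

Evaluate each term of the left-hand side for u = 2 e^{x}.
Derivatives:
  u_t = 0
  u_x = 2 e^{x}
Terms:
  -u·u_t = 0
  -2·u_x = - 4 e^{x}
Sum: LHS = - 4 e^{x}
Given right-hand side: - 6 e^{x}. Difference LHS − RHS = 2 e^{x} ≠ 0, so u is not a solution.

Answer: No, the LHS evaluates to - 4 e^{x}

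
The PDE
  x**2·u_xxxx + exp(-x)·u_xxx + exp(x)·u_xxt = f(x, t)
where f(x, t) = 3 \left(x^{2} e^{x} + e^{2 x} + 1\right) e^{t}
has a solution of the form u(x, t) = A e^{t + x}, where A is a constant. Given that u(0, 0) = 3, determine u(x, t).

Answer: u(x, t) = 3 e^{t + x}

Derivation:
Substitute the ansatz u = A e^{t + x} into the left-hand side.
Derivatives of the ansatz:
  u_xxxx = A e^{t} e^{x}
  u_xxx = A e^{t} e^{x}
  u_xxt = A e^{t} e^{x}
Term by term:
  x**2·u_xxxx = A x^{2} e^{t} e^{x}
  exp(-x)·u_xxx = A e^{t}
  exp(x)·u_xxt = A e^{t} e^{2 x}
So the left-hand side equals
  A x^{2} e^{t} e^{x} + A e^{t} e^{2 x} + A e^{t}
This must equal f(x, t) identically; expanded, f = 3 x^{2} e^{t} e^{x} + 3 e^{t} e^{2 x} + 3 e^{t}.
Matching coefficients of the independent functions:
  [e^{t} e^{2 x}, x^{2} e^{t} e^{x}, e^{t}]:  A = 3
Solving: A = 3.
Check against the point condition:
  u(0, 0) = 3  ⟹  A = 3  ✓
Hence u(x, t) = 3 e^{t + x}.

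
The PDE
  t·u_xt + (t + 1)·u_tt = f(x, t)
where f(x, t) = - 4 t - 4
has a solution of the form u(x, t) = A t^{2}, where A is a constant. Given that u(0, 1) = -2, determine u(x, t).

Answer: u(x, t) = - 2 t^{2}

Derivation:
Substitute the ansatz u = A t^{2} into the left-hand side.
Derivatives of the ansatz:
  u_xt = 0
  u_tt = 2 A
Term by term:
  t·u_xt = 0
  (t + 1)·u_tt = 2 A t + 2 A
So the left-hand side equals
  2 A t + 2 A
This must equal f(x, t) = - 4 t - 4 identically.
Matching coefficients of the independent functions:
  [constant term, t]:  2 A = -4
Solving: A = -2.
Check against the point condition:
  u(0, 1) = -2  ⟹  A = -2  ✓
Hence u(x, t) = - 2 t^{2}.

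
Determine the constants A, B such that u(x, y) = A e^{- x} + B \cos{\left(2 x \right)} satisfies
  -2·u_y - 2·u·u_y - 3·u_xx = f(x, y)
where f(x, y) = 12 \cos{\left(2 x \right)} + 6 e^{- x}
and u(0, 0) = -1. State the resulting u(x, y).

Substitute the ansatz u = A e^{- x} + B \cos{\left(2 x \right)} into the left-hand side.
Derivatives of the ansatz:
  u_y = 0
  u_xx = A e^{- x} - 4 B \cos{\left(2 x \right)}
Term by term:
  -2·u_y = 0
  -2·u·u_y = 0
  -3·u_xx = - 3 A e^{- x} + 12 B \cos{\left(2 x \right)}
So the left-hand side equals
  - 3 A e^{- x} + 12 B \cos{\left(2 x \right)}
This must equal f(x, y) = 12 \cos{\left(2 x \right)} + 6 e^{- x} identically.
Matching coefficients of the independent functions:
  [e^{- x}]:  - 3 A = 6
  [\cos{\left(2 x \right)}]:  12 B = 12
Solving: A = -2, B = 1.
Check against the point condition:
  u(0, 0) = -1  ⟹  A + B = -1  ✓
Hence u(x, y) = \cos{\left(2 x \right)} - 2 e^{- x}.

Answer: u(x, y) = \cos{\left(2 x \right)} - 2 e^{- x}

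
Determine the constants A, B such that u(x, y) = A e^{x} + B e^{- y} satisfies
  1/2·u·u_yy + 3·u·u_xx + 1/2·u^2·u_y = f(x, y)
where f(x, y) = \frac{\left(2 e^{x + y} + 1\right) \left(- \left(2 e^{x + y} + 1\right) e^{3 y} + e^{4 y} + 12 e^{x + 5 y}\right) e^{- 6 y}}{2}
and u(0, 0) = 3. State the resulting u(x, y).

Substitute the ansatz u = A e^{x} + B e^{- y} into the left-hand side.
Derivatives of the ansatz:
  u_yy = B e^{- y}
  u_xx = A e^{x}
  u_y = - B e^{- y}
Term by term:
  1/2·u·u_yy = \frac{A B e^{x} e^{- y}}{2} + \frac{B^{2} e^{- 2 y}}{2}
  3·u·u_xx = 3 A^{2} e^{2 x} + 3 A B e^{x} e^{- y}
  1/2·u^2·u_y = - \frac{A^{2} B e^{2 x} e^{- y}}{2} - A B^{2} e^{x} e^{- 2 y} - \frac{B^{3} e^{- 3 y}}{2}
So the left-hand side equals
  - \frac{A^{2} B e^{2 x} e^{- y}}{2} + 3 A^{2} e^{2 x} - A B^{2} e^{x} e^{- 2 y} + \frac{7 A B e^{x} e^{- y}}{2} - \frac{B^{3} e^{- 3 y}}{2} + \frac{B^{2} e^{- 2 y}}{2}
This must equal f(x, y) identically; expanded, f = 12 e^{2 x} - 2 e^{2 x} e^{- y} + 7 e^{x} e^{- y} - 2 e^{x} e^{- 2 y} + \frac{e^{- 2 y}}{2} - \frac{e^{- 3 y}}{2}.
Matching coefficients of the independent functions:
  [e^{x} e^{- 2 y}]:  - A B^{2} = -2
  [e^{x} e^{- y}]:  \frac{7 A B}{2} = 7
  [e^{2 x} e^{- y}]:  - \frac{A^{2} B}{2} = -2
  [e^{2 x}]:  3 A^{2} = 12
  [e^{- 3 y}]:  - \frac{B^{3}}{2} = - \frac{1}{2}
  [e^{- 2 y}]:  \frac{B^{2}}{2} = \frac{1}{2}
Solving: A = 2, B = 1.
Check against the point condition:
  u(0, 0) = 3  ⟹  A + B = 3  ✓
Hence u(x, y) = 2 e^{x} + e^{- y}.

Answer: u(x, y) = 2 e^{x} + e^{- y}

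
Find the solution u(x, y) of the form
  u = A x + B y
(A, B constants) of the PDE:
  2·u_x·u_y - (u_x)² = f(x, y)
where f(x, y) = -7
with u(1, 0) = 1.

Substitute the ansatz u = A x + B y into the left-hand side.
Derivatives of the ansatz:
  u_x = A
  u_y = B
Term by term:
  2·u_x·u_y = 2 A B
  -(u_x)² = - A^{2}
So the left-hand side equals
  - A^{2} + 2 A B
This must equal f(x, y) = -7 identically.
Matching coefficients of the independent functions:
  [constant term]:  - A^{2} + 2 A B = -7
These equations do not fix every constant; impose the point condition(s):
  u(1, 0) = 1  ⟹  A = 1
Solving the combined system: A = 1, B = -3.
Hence u(x, y) = x - 3 y.

Answer: u(x, y) = x - 3 y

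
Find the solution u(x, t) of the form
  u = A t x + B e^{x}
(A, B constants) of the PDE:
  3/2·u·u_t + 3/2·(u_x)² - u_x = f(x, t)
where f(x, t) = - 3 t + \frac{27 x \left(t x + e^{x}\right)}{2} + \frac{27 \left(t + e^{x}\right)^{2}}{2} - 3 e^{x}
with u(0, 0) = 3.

Substitute the ansatz u = A t x + B e^{x} into the left-hand side.
Derivatives of the ansatz:
  u_t = A x
  u_x = A t + B e^{x}
Term by term:
  3/2·u·u_t = \frac{3 A^{2} t x^{2}}{2} + \frac{3 A B x e^{x}}{2}
  3/2·(u_x)² = \frac{3 A^{2} t^{2}}{2} + 3 A B t e^{x} + \frac{3 B^{2} e^{2 x}}{2}
  -u_x = - A t - B e^{x}
So the left-hand side equals
  \frac{3 A^{2} t^{2}}{2} + \frac{3 A^{2} t x^{2}}{2} + 3 A B t e^{x} + \frac{3 A B x e^{x}}{2} - A t + \frac{3 B^{2} e^{2 x}}{2} - B e^{x}
This must equal f(x, t) identically; expanded, f = \frac{27 t^{2}}{2} + \frac{27 t x^{2}}{2} + 27 t e^{x} - 3 t + \frac{27 x e^{x}}{2} + \frac{27 e^{2 x}}{2} - 3 e^{x}.
Matching coefficients of the independent functions:
  [t]:  - A = -3
  [t^{2}, t x^{2}]:  \frac{3 A^{2}}{2} = \frac{27}{2}
  [t e^{x}]:  3 A B = 27
  [x e^{x}]:  \frac{3 A B}{2} = \frac{27}{2}
  [e^{x}]:  - B = -3
  [e^{2 x}]:  \frac{3 B^{2}}{2} = \frac{27}{2}
Solving: A = 3, B = 3.
Check against the point condition:
  u(0, 0) = 3  ⟹  B = 3  ✓
Hence u(x, t) = 3 t x + 3 e^{x}.

Answer: u(x, t) = 3 t x + 3 e^{x}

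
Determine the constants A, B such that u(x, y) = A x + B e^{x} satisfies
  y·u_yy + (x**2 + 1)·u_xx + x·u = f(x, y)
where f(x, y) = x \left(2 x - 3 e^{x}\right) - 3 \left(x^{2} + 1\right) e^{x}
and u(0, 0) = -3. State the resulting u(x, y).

Answer: u(x, y) = 2 x - 3 e^{x}

Derivation:
Substitute the ansatz u = A x + B e^{x} into the left-hand side.
Derivatives of the ansatz:
  u_yy = 0
  u_xx = B e^{x}
Term by term:
  y·u_yy = 0
  (x**2 + 1)·u_xx = B x^{2} e^{x} + B e^{x}
  x·u = A x^{2} + B x e^{x}
So the left-hand side equals
  A x^{2} + B x^{2} e^{x} + B x e^{x} + B e^{x}
This must equal f(x, y) identically; expanded, f = - 3 x^{2} e^{x} + 2 x^{2} - 3 x e^{x} - 3 e^{x}.
Matching coefficients of the independent functions:
  [x^{2}]:  A = 2
  [x e^{x}, x^{2} e^{x}, e^{x}]:  B = -3
Solving: A = 2, B = -3.
Check against the point condition:
  u(0, 0) = -3  ⟹  B = -3  ✓
Hence u(x, y) = 2 x - 3 e^{x}.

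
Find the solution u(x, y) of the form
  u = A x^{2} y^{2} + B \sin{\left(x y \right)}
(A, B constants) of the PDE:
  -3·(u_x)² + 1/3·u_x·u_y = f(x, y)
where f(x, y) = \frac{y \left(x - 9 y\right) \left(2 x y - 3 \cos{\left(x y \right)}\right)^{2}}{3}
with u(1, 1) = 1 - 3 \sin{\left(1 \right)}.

Substitute the ansatz u = A x^{2} y^{2} + B \sin{\left(x y \right)} into the left-hand side.
Derivatives of the ansatz:
  u_x = 2 A x y^{2} + B y \cos{\left(x y \right)}
  u_y = 2 A x^{2} y + B x \cos{\left(x y \right)}
Term by term:
  -3·(u_x)² = - 12 A^{2} x^{2} y^{4} - 12 A B x y^{3} \cos{\left(x y \right)} - 3 B^{2} y^{2} \cos^{2}{\left(x y \right)}
  1/3·u_x·u_y = \frac{4 A^{2} x^{3} y^{3}}{3} + \frac{4 A B x^{2} y^{2} \cos{\left(x y \right)}}{3} + \frac{B^{2} x y \cos^{2}{\left(x y \right)}}{3}
So the left-hand side equals
  \frac{4 A^{2} x^{3} y^{3}}{3} - 12 A^{2} x^{2} y^{4} + \frac{4 A B x^{2} y^{2} \cos{\left(x y \right)}}{3} - 12 A B x y^{3} \cos{\left(x y \right)} + \frac{B^{2} x y \cos^{2}{\left(x y \right)}}{3} - 3 B^{2} y^{2} \cos^{2}{\left(x y \right)}
This must equal f(x, y) identically; expanded, f = \frac{4 x^{3} y^{3}}{3} - 12 x^{2} y^{4} - 4 x^{2} y^{2} \cos{\left(x y \right)} + 36 x y^{3} \cos{\left(x y \right)} + 3 x y \cos^{2}{\left(x y \right)} - 27 y^{2} \cos^{2}{\left(x y \right)}.
Matching coefficients of the independent functions:
  [x^{2} y^{4}]:  - 12 A^{2} = -12
  [x^{3} y^{3}]:  \frac{4 A^{2}}{3} = \frac{4}{3}
  [y^{2} \cos^{2}{\left(x y \right)}]:  - 3 B^{2} = -27
  [x y \cos^{2}{\left(x y \right)}]:  \frac{B^{2}}{3} = 3
  [x y^{3} \cos{\left(x y \right)}]:  - 12 A B = 36
  [x^{2} y^{2} \cos{\left(x y \right)}]:  \frac{4 A B}{3} = -4
These equations allow (A, B) = (-1, 3) or (1, -3).
Impose the point condition(s):
  u(1, 1) = 1 - 3 \sin{\left(1 \right)}  ⟹  A + B \sin{\left(1 \right)} = 1 - 3 \sin{\left(1 \right)}
Only A = 1, B = -3 satisfies everything.
Hence u(x, y) = x^{2} y^{2} - 3 \sin{\left(x y \right)}.

Answer: u(x, y) = x^{2} y^{2} - 3 \sin{\left(x y \right)}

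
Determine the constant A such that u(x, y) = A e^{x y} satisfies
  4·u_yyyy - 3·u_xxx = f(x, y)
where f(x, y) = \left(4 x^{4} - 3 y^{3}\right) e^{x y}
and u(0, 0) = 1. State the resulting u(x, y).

Answer: u(x, y) = e^{x y}

Derivation:
Substitute the ansatz u = A e^{x y} into the left-hand side.
Derivatives of the ansatz:
  u_yyyy = A x^{4} e^{x y}
  u_xxx = A y^{3} e^{x y}
Term by term:
  4·u_yyyy = 4 A x^{4} e^{x y}
  -3·u_xxx = - 3 A y^{3} e^{x y}
So the left-hand side equals
  4 A x^{4} e^{x y} - 3 A y^{3} e^{x y}
This must equal f(x, y) identically; expanded, f = 4 x^{4} e^{x y} - 3 y^{3} e^{x y}.
Matching coefficients of the independent functions:
  [x^{4} e^{x y}]:  4 A = 4
  [y^{3} e^{x y}]:  - 3 A = -3
Solving: A = 1.
Check against the point condition:
  u(0, 0) = 1  ⟹  A = 1  ✓
Hence u(x, y) = e^{x y}.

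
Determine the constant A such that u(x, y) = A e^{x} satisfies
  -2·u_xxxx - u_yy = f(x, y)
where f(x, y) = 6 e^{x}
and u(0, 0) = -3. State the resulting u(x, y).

Substitute the ansatz u = A e^{x} into the left-hand side.
Derivatives of the ansatz:
  u_xxxx = A e^{x}
  u_yy = 0
Term by term:
  -2·u_xxxx = - 2 A e^{x}
  -u_yy = 0
So the left-hand side equals
  - 2 A e^{x}
This must equal f(x, y) = 6 e^{x} identically.
Matching coefficients of the independent functions:
  [e^{x}]:  - 2 A = 6
Solving: A = -3.
Check against the point condition:
  u(0, 0) = -3  ⟹  A = -3  ✓
Hence u(x, y) = - 3 e^{x}.

Answer: u(x, y) = - 3 e^{x}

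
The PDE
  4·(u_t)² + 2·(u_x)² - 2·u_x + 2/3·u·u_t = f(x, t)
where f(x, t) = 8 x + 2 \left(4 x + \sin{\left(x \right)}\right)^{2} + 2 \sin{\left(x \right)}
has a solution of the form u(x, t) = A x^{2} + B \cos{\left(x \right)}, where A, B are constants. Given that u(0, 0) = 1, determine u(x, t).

Substitute the ansatz u = A x^{2} + B \cos{\left(x \right)} into the left-hand side.
Derivatives of the ansatz:
  u_t = 0
  u_x = 2 A x - B \sin{\left(x \right)}
Term by term:
  4·(u_t)² = 0
  2·(u_x)² = 8 A^{2} x^{2} - 8 A B x \sin{\left(x \right)} + 2 B^{2} \sin^{2}{\left(x \right)}
  -2·u_x = - 4 A x + 2 B \sin{\left(x \right)}
  2/3·u·u_t = 0
So the left-hand side equals
  8 A^{2} x^{2} - 8 A B x \sin{\left(x \right)} - 4 A x + 2 B^{2} \sin^{2}{\left(x \right)} + 2 B \sin{\left(x \right)}
This must equal f(x, t) identically; expanded, f = 32 x^{2} + 16 x \sin{\left(x \right)} + 8 x + 2 \sin^{2}{\left(x \right)} + 2 \sin{\left(x \right)}.
Matching coefficients of the independent functions:
  [x]:  - 4 A = 8
  [x^{2}]:  8 A^{2} = 32
  [x \sin{\left(x \right)}]:  - 8 A B = 16
  [\sin{\left(x \right)}]:  2 B = 2
  [\sin^{2}{\left(x \right)}]:  2 B^{2} = 2
Solving: A = -2, B = 1.
Check against the point condition:
  u(0, 0) = 1  ⟹  B = 1  ✓
Hence u(x, t) = - 2 x^{2} + \cos{\left(x \right)}.

Answer: u(x, t) = - 2 x^{2} + \cos{\left(x \right)}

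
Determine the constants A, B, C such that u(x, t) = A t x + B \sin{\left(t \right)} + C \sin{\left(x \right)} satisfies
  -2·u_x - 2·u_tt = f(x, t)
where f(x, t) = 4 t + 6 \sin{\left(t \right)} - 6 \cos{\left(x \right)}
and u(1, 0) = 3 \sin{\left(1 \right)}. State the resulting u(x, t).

Substitute the ansatz u = A t x + B \sin{\left(t \right)} + C \sin{\left(x \right)} into the left-hand side.
Derivatives of the ansatz:
  u_x = A t + C \cos{\left(x \right)}
  u_tt = - B \sin{\left(t \right)}
Term by term:
  -2·u_x = - 2 A t - 2 C \cos{\left(x \right)}
  -2·u_tt = 2 B \sin{\left(t \right)}
So the left-hand side equals
  - 2 A t + 2 B \sin{\left(t \right)} - 2 C \cos{\left(x \right)}
This must equal f(x, t) = 4 t + 6 \sin{\left(t \right)} - 6 \cos{\left(x \right)} identically.
Matching coefficients of the independent functions:
  [t]:  - 2 A = 4
  [\sin{\left(t \right)}]:  2 B = 6
  [\cos{\left(x \right)}]:  - 2 C = -6
Solving: A = -2, B = 3, C = 3.
Check against the point condition:
  u(1, 0) = 3 \sin{\left(1 \right)}  ⟹  C \sin{\left(1 \right)} = 3 \sin{\left(1 \right)}  ✓
Hence u(x, t) = - 2 t x + 3 \sin{\left(t \right)} + 3 \sin{\left(x \right)}.

Answer: u(x, t) = - 2 t x + 3 \sin{\left(t \right)} + 3 \sin{\left(x \right)}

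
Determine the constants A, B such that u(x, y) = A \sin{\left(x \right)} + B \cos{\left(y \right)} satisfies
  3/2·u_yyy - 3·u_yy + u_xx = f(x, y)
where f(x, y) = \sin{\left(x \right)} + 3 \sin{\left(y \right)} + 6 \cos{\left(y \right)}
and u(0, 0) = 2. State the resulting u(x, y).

Substitute the ansatz u = A \sin{\left(x \right)} + B \cos{\left(y \right)} into the left-hand side.
Derivatives of the ansatz:
  u_yyy = B \sin{\left(y \right)}
  u_yy = - B \cos{\left(y \right)}
  u_xx = - A \sin{\left(x \right)}
Term by term:
  3/2·u_yyy = \frac{3 B \sin{\left(y \right)}}{2}
  -3·u_yy = 3 B \cos{\left(y \right)}
  u_xx = - A \sin{\left(x \right)}
So the left-hand side equals
  - A \sin{\left(x \right)} + \frac{3 B \sin{\left(y \right)}}{2} + 3 B \cos{\left(y \right)}
This must equal f(x, y) = \sin{\left(x \right)} + 3 \sin{\left(y \right)} + 6 \cos{\left(y \right)} identically.
Matching coefficients of the independent functions:
  [\sin{\left(x \right)}]:  - A = 1
  [\sin{\left(y \right)}]:  \frac{3 B}{2} = 3
  [\cos{\left(y \right)}]:  3 B = 6
Solving: A = -1, B = 2.
Check against the point condition:
  u(0, 0) = 2  ⟹  B = 2  ✓
Hence u(x, y) = - \sin{\left(x \right)} + 2 \cos{\left(y \right)}.

Answer: u(x, y) = - \sin{\left(x \right)} + 2 \cos{\left(y \right)}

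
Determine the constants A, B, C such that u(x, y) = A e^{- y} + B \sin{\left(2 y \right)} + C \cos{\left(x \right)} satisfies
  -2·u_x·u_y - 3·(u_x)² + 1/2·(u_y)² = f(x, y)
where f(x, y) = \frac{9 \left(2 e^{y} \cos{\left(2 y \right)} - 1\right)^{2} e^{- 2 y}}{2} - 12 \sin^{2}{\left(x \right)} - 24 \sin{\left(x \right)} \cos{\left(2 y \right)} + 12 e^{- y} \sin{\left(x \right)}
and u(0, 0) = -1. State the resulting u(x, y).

Substitute the ansatz u = A e^{- y} + B \sin{\left(2 y \right)} + C \cos{\left(x \right)} into the left-hand side.
Derivatives of the ansatz:
  u_x = - C \sin{\left(x \right)}
  u_y = - A e^{- y} + 2 B \cos{\left(2 y \right)}
Term by term:
  -2·u_x·u_y = - 2 A C e^{- y} \sin{\left(x \right)} + 4 B C \sin{\left(x \right)} \cos{\left(2 y \right)}
  -3·(u_x)² = - 3 C^{2} \sin^{2}{\left(x \right)}
  1/2·(u_y)² = \frac{A^{2} e^{- 2 y}}{2} - 2 A B e^{- y} \cos{\left(2 y \right)} + 2 B^{2} \cos^{2}{\left(2 y \right)}
So the left-hand side equals
  \frac{A^{2} e^{- 2 y}}{2} - 2 A B e^{- y} \cos{\left(2 y \right)} - 2 A C e^{- y} \sin{\left(x \right)} + 2 B^{2} \cos^{2}{\left(2 y \right)} + 4 B C \sin{\left(x \right)} \cos{\left(2 y \right)} - 3 C^{2} \sin^{2}{\left(x \right)}
This must equal f(x, y) identically; expanded, f = - 12 \sin^{2}{\left(x \right)} - 24 \sin{\left(x \right)} \cos{\left(2 y \right)} + 18 \cos^{2}{\left(2 y \right)} + 12 e^{- y} \sin{\left(x \right)} - 18 e^{- y} \cos{\left(2 y \right)} + \frac{9 e^{- 2 y}}{2}.
Matching coefficients of the independent functions:
  [e^{- y} \sin{\left(x \right)}]:  - 2 A C = 12
  [e^{- y} \cos{\left(2 y \right)}]:  - 2 A B = -18
  [\sin{\left(x \right)} \cos{\left(2 y \right)}]:  4 B C = -24
  [e^{- 2 y}]:  \frac{A^{2}}{2} = \frac{9}{2}
  [\sin^{2}{\left(x \right)}]:  - 3 C^{2} = -12
  [\cos^{2}{\left(2 y \right)}]:  2 B^{2} = 18
These equations allow (A, B, C) = (-3, -3, 2) or (3, 3, -2).
Impose the point condition(s):
  u(0, 0) = -1  ⟹  A + C = -1
Only A = -3, B = -3, C = 2 satisfies everything.
Hence u(x, y) = - 3 \sin{\left(2 y \right)} + 2 \cos{\left(x \right)} - 3 e^{- y}.

Answer: u(x, y) = - 3 \sin{\left(2 y \right)} + 2 \cos{\left(x \right)} - 3 e^{- y}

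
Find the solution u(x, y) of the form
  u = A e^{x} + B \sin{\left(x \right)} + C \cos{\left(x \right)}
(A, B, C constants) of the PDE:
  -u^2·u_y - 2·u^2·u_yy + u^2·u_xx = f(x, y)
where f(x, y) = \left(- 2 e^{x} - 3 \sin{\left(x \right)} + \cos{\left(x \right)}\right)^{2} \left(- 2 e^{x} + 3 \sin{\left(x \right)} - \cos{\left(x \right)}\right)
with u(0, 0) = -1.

Substitute the ansatz u = A e^{x} + B \sin{\left(x \right)} + C \cos{\left(x \right)} into the left-hand side.
Derivatives of the ansatz:
  u_y = 0
  u_yy = 0
  u_xx = A e^{x} - B \sin{\left(x \right)} - C \cos{\left(x \right)}
Term by term:
  -u^2·u_y = 0
  -2·u^2·u_yy = 0
  u^2·u_xx = A^{3} e^{3 x} + A^{2} B e^{2 x} \sin{\left(x \right)} + A^{2} C e^{2 x} \cos{\left(x \right)} - A B^{2} e^{x} \sin^{2}{\left(x \right)} - 2 A B C e^{x} \sin{\left(x \right)} \cos{\left(x \right)} - A C^{2} e^{x} \cos^{2}{\left(x \right)} - B^{3} \sin^{3}{\left(x \right)} - 3 B^{2} C \sin^{2}{\left(x \right)} \cos{\left(x \right)} - 3 B C^{2} \sin{\left(x \right)} \cos^{2}{\left(x \right)} - C^{3} \cos^{3}{\left(x \right)}
So the left-hand side equals
  A^{3} e^{3 x} + A^{2} B e^{2 x} \sin{\left(x \right)} + A^{2} C e^{2 x} \cos{\left(x \right)} - A B^{2} e^{x} \sin^{2}{\left(x \right)} - 2 A B C e^{x} \sin{\left(x \right)} \cos{\left(x \right)} - A C^{2} e^{x} \cos^{2}{\left(x \right)} - B^{3} \sin^{3}{\left(x \right)} - 3 B^{2} C \sin^{2}{\left(x \right)} \cos{\left(x \right)} - 3 B C^{2} \sin{\left(x \right)} \cos^{2}{\left(x \right)} - C^{3} \cos^{3}{\left(x \right)}
This must equal f(x, y) identically; expanded, f = - 8 e^{3 x} - 12 e^{2 x} \sin{\left(x \right)} + 4 e^{2 x} \cos{\left(x \right)} + 18 e^{x} \sin^{2}{\left(x \right)} - 12 e^{x} \sin{\left(x \right)} \cos{\left(x \right)} + 2 e^{x} \cos^{2}{\left(x \right)} + 27 \sin^{3}{\left(x \right)} - 27 \sin^{2}{\left(x \right)} \cos{\left(x \right)} + 9 \sin{\left(x \right)} \cos^{2}{\left(x \right)} - \cos^{3}{\left(x \right)}.
Matching coefficients of the independent functions:
  [e^{x} \sin^{2}{\left(x \right)}]:  - A B^{2} = 18
  [e^{x} \cos^{2}{\left(x \right)}]:  - A C^{2} = 2
  [e^{2 x} \sin{\left(x \right)}]:  A^{2} B = -12
  [e^{2 x} \cos{\left(x \right)}]:  A^{2} C = 4
  [\sin{\left(x \right)} \cos^{2}{\left(x \right)}]:  - 3 B C^{2} = 9
  [\sin^{2}{\left(x \right)} \cos{\left(x \right)}]:  - 3 B^{2} C = -27
  [e^{x} \sin{\left(x \right)} \cos{\left(x \right)}]:  - 2 A B C = -12
  [e^{3 x}]:  A^{3} = -8
  [\sin^{3}{\left(x \right)}]:  - B^{3} = 27
  [\cos^{3}{\left(x \right)}]:  - C^{3} = -1
Solving: A = -2, B = -3, C = 1.
Check against the point condition:
  u(0, 0) = -1  ⟹  A + C = -1  ✓
Hence u(x, y) = - 2 e^{x} - 3 \sin{\left(x \right)} + \cos{\left(x \right)}.

Answer: u(x, y) = - 2 e^{x} - 3 \sin{\left(x \right)} + \cos{\left(x \right)}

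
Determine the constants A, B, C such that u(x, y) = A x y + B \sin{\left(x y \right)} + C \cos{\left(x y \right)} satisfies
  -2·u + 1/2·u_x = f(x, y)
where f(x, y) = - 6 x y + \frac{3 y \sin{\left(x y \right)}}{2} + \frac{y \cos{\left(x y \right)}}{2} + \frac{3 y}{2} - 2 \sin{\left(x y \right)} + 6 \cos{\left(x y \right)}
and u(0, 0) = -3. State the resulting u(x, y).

Answer: u(x, y) = 3 x y + \sin{\left(x y \right)} - 3 \cos{\left(x y \right)}

Derivation:
Substitute the ansatz u = A x y + B \sin{\left(x y \right)} + C \cos{\left(x y \right)} into the left-hand side.
Derivatives of the ansatz:
  u_x = A y + B y \cos{\left(x y \right)} - C y \sin{\left(x y \right)}
Term by term:
  -2·u = - 2 A x y - 2 B \sin{\left(x y \right)} - 2 C \cos{\left(x y \right)}
  1/2·u_x = \frac{A y}{2} + \frac{B y \cos{\left(x y \right)}}{2} - \frac{C y \sin{\left(x y \right)}}{2}
So the left-hand side equals
  - 2 A x y + \frac{A y}{2} + \frac{B y \cos{\left(x y \right)}}{2} - 2 B \sin{\left(x y \right)} - \frac{C y \sin{\left(x y \right)}}{2} - 2 C \cos{\left(x y \right)}
This must equal f(x, y) = - 6 x y + \frac{3 y \sin{\left(x y \right)}}{2} + \frac{y \cos{\left(x y \right)}}{2} + \frac{3 y}{2} - 2 \sin{\left(x y \right)} + 6 \cos{\left(x y \right)} identically.
Matching coefficients of the independent functions:
  [y]:  \frac{A}{2} = \frac{3}{2}
  [x y]:  - 2 A = -6
  [y \sin{\left(x y \right)}]:  - \frac{C}{2} = \frac{3}{2}
  [y \cos{\left(x y \right)}]:  \frac{B}{2} = \frac{1}{2}
  [\sin{\left(x y \right)}]:  - 2 B = -2
  [\cos{\left(x y \right)}]:  - 2 C = 6
Solving: A = 3, B = 1, C = -3.
Check against the point condition:
  u(0, 0) = -3  ⟹  C = -3  ✓
Hence u(x, y) = 3 x y + \sin{\left(x y \right)} - 3 \cos{\left(x y \right)}.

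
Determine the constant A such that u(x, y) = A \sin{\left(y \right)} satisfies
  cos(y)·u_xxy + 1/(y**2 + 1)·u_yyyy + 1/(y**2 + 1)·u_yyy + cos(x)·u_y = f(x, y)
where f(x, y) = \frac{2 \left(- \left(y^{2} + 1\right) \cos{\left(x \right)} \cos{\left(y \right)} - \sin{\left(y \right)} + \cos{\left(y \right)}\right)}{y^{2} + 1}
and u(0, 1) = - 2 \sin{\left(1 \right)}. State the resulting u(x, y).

Substitute the ansatz u = A \sin{\left(y \right)} into the left-hand side.
Derivatives of the ansatz:
  u_xxy = 0
  u_yyyy = A \sin{\left(y \right)}
  u_yyy = - A \cos{\left(y \right)}
  u_y = A \cos{\left(y \right)}
Term by term:
  cos(y)·u_xxy = 0
  1/(y**2 + 1)·u_yyyy = \frac{A \sin{\left(y \right)}}{y^{2} + 1}
  1/(y**2 + 1)·u_yyy = - \frac{A \cos{\left(y \right)}}{y^{2} + 1}
  cos(x)·u_y = A \cos{\left(x \right)} \cos{\left(y \right)}
So the left-hand side equals
  A \cos{\left(x \right)} \cos{\left(y \right)} + \frac{A \sin{\left(y \right)}}{y^{2} + 1} - \frac{A \cos{\left(y \right)}}{y^{2} + 1}
This must equal f(x, y) identically; expanded, f = - 2 \cos{\left(x \right)} \cos{\left(y \right)} - \frac{2 \sin{\left(y \right)}}{y^{2} + 1} + \frac{2 \cos{\left(y \right)}}{y^{2} + 1}.
Matching coefficients of the independent functions:
  [\frac{\sin{\left(y \right)}}{y^{2} + 1}, \cos{\left(x \right)} \cos{\left(y \right)}]:  A = -2
  [\frac{\cos{\left(y \right)}}{y^{2} + 1}]:  - A = 2
Solving: A = -2.
Check against the point condition:
  u(0, 1) = - 2 \sin{\left(1 \right)}  ⟹  A \sin{\left(1 \right)} = - 2 \sin{\left(1 \right)}  ✓
Hence u(x, y) = - 2 \sin{\left(y \right)}.

Answer: u(x, y) = - 2 \sin{\left(y \right)}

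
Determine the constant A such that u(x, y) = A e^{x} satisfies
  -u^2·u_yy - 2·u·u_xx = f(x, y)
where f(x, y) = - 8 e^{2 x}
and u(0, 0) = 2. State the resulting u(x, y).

Substitute the ansatz u = A e^{x} into the left-hand side.
Derivatives of the ansatz:
  u_yy = 0
  u_xx = A e^{x}
Term by term:
  -u^2·u_yy = 0
  -2·u·u_xx = - 2 A^{2} e^{2 x}
So the left-hand side equals
  - 2 A^{2} e^{2 x}
This must equal f(x, y) = - 8 e^{2 x} identically.
Matching coefficients of the independent functions:
  [e^{2 x}]:  - 2 A^{2} = -8
These equations allow (A) = (-2) or (2).
Impose the point condition(s):
  u(0, 0) = 2  ⟹  A = 2
Only A = 2 satisfies everything.
Hence u(x, y) = 2 e^{x}.

Answer: u(x, y) = 2 e^{x}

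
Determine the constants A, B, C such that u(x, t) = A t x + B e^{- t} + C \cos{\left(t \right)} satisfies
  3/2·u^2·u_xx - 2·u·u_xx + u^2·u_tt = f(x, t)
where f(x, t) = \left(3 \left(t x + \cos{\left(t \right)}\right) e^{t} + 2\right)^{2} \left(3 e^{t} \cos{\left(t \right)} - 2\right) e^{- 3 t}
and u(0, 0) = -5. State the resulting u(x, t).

Substitute the ansatz u = A t x + B e^{- t} + C \cos{\left(t \right)} into the left-hand side.
Derivatives of the ansatz:
  u_xx = 0
  u_tt = B e^{- t} - C \cos{\left(t \right)}
Term by term:
  3/2·u^2·u_xx = 0
  -2·u·u_xx = 0
  u^2·u_tt = A^{2} B t^{2} x^{2} e^{- t} - A^{2} C t^{2} x^{2} \cos{\left(t \right)} + 2 A B^{2} t x e^{- 2 t} - 2 A C^{2} t x \cos^{2}{\left(t \right)} + B^{3} e^{- 3 t} + B^{2} C e^{- 2 t} \cos{\left(t \right)} - B C^{2} e^{- t} \cos^{2}{\left(t \right)} - C^{3} \cos^{3}{\left(t \right)}
So the left-hand side equals
  A^{2} B t^{2} x^{2} e^{- t} - A^{2} C t^{2} x^{2} \cos{\left(t \right)} + 2 A B^{2} t x e^{- 2 t} - 2 A C^{2} t x \cos^{2}{\left(t \right)} + B^{3} e^{- 3 t} + B^{2} C e^{- 2 t} \cos{\left(t \right)} - B C^{2} e^{- t} \cos^{2}{\left(t \right)} - C^{3} \cos^{3}{\left(t \right)}
This must equal f(x, t) identically; expanded, f = 27 t^{2} x^{2} \cos{\left(t \right)} - 18 t^{2} x^{2} e^{- t} + 54 t x \cos^{2}{\left(t \right)} - 24 t x e^{- 2 t} + 27 \cos^{3}{\left(t \right)} + 18 e^{- t} \cos^{2}{\left(t \right)} - 12 e^{- 2 t} \cos{\left(t \right)} - 8 e^{- 3 t}.
Matching coefficients of the independent functions:
  [e^{- 2 t} \cos{\left(t \right)}]:  B^{2} C = -12
  [e^{- t} \cos^{2}{\left(t \right)}]:  - B C^{2} = 18
  [t x e^{- 2 t}]:  2 A B^{2} = -24
  [t x \cos^{2}{\left(t \right)}]:  - 2 A C^{2} = 54
  [t^{2} x^{2} e^{- t}]:  A^{2} B = -18
  [t^{2} x^{2} \cos{\left(t \right)}]:  - A^{2} C = 27
  [e^{- 3 t}]:  B^{3} = -8
  [\cos^{3}{\left(t \right)}]:  - C^{3} = 27
Solving: A = -3, B = -2, C = -3.
Check against the point condition:
  u(0, 0) = -5  ⟹  B + C = -5  ✓
Hence u(x, t) = - 3 t x - 3 \cos{\left(t \right)} - 2 e^{- t}.

Answer: u(x, t) = - 3 t x - 3 \cos{\left(t \right)} - 2 e^{- t}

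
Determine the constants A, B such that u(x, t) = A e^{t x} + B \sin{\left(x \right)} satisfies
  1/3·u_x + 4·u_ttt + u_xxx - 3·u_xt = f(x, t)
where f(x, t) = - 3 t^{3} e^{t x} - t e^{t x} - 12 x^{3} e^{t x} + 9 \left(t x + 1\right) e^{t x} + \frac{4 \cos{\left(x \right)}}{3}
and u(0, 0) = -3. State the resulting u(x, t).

Substitute the ansatz u = A e^{t x} + B \sin{\left(x \right)} into the left-hand side.
Derivatives of the ansatz:
  u_x = A t e^{t x} + B \cos{\left(x \right)}
  u_ttt = A x^{3} e^{t x}
  u_xxx = A t^{3} e^{t x} - B \cos{\left(x \right)}
  u_xt = A t x e^{t x} + A e^{t x}
Term by term:
  1/3·u_x = \frac{A t e^{t x}}{3} + \frac{B \cos{\left(x \right)}}{3}
  4·u_ttt = 4 A x^{3} e^{t x}
  u_xxx = A t^{3} e^{t x} - B \cos{\left(x \right)}
  -3·u_xt = - 3 A t x e^{t x} - 3 A e^{t x}
So the left-hand side equals
  A t^{3} e^{t x} - 3 A t x e^{t x} + \frac{A t e^{t x}}{3} + 4 A x^{3} e^{t x} - 3 A e^{t x} - \frac{2 B \cos{\left(x \right)}}{3}
This must equal f(x, t) identically; expanded, f = - 3 t^{3} e^{t x} + 9 t x e^{t x} - t e^{t x} - 12 x^{3} e^{t x} + 9 e^{t x} + \frac{4 \cos{\left(x \right)}}{3}.
Matching coefficients of the independent functions:
  [t e^{t x}]:  \frac{A}{3} = -1
  [t^{3} e^{t x}]:  A = -3
  [x^{3} e^{t x}]:  4 A = -12
  [t x e^{t x}, e^{t x}]:  - 3 A = 9
  [\cos{\left(x \right)}]:  - \frac{2 B}{3} = \frac{4}{3}
Solving: A = -3, B = -2.
Check against the point condition:
  u(0, 0) = -3  ⟹  A = -3  ✓
Hence u(x, t) = - 3 e^{t x} - 2 \sin{\left(x \right)}.

Answer: u(x, t) = - 3 e^{t x} - 2 \sin{\left(x \right)}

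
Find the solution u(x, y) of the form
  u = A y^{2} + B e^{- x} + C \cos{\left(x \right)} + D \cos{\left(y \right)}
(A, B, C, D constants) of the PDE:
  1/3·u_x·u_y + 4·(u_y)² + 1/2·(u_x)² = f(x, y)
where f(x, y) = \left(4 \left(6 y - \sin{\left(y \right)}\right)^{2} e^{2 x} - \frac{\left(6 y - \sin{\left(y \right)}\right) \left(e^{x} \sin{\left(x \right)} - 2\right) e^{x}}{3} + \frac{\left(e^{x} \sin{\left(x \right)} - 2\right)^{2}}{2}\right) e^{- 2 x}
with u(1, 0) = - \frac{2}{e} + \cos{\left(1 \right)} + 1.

Substitute the ansatz u = A y^{2} + B e^{- x} + C \cos{\left(x \right)} + D \cos{\left(y \right)} into the left-hand side.
Derivatives of the ansatz:
  u_x = - B e^{- x} - C \sin{\left(x \right)}
  u_y = 2 A y - D \sin{\left(y \right)}
Term by term:
  1/3·u_x·u_y = - \frac{2 A B y e^{- x}}{3} - \frac{2 A C y \sin{\left(x \right)}}{3} + \frac{B D e^{- x} \sin{\left(y \right)}}{3} + \frac{C D \sin{\left(x \right)} \sin{\left(y \right)}}{3}
  4·(u_y)² = 16 A^{2} y^{2} - 16 A D y \sin{\left(y \right)} + 4 D^{2} \sin^{2}{\left(y \right)}
  1/2·(u_x)² = \frac{B^{2} e^{- 2 x}}{2} + B C e^{- x} \sin{\left(x \right)} + \frac{C^{2} \sin^{2}{\left(x \right)}}{2}
So the left-hand side equals
  16 A^{2} y^{2} - \frac{2 A B y e^{- x}}{3} - \frac{2 A C y \sin{\left(x \right)}}{3} - 16 A D y \sin{\left(y \right)} + \frac{B^{2} e^{- 2 x}}{2} + B C e^{- x} \sin{\left(x \right)} + \frac{B D e^{- x} \sin{\left(y \right)}}{3} + \frac{C^{2} \sin^{2}{\left(x \right)}}{2} + \frac{C D \sin{\left(x \right)} \sin{\left(y \right)}}{3} + 4 D^{2} \sin^{2}{\left(y \right)}
This must equal f(x, y) identically; expanded, f = 144 y^{2} - 2 y \sin{\left(x \right)} - 48 y \sin{\left(y \right)} + 4 y e^{- x} + \frac{\sin^{2}{\left(x \right)}}{2} + \frac{\sin{\left(x \right)} \sin{\left(y \right)}}{3} + 4 \sin^{2}{\left(y \right)} - 2 e^{- x} \sin{\left(x \right)} - \frac{2 e^{- x} \sin{\left(y \right)}}{3} + 2 e^{- 2 x}.
Matching coefficients of the independent functions:
  [y^{2}]:  16 A^{2} = 144
  [y e^{- x}]:  - \frac{2 A B}{3} = 4
  [y \sin{\left(x \right)}]:  - \frac{2 A C}{3} = -2
  [y \sin{\left(y \right)}]:  - 16 A D = -48
  [e^{- x} \sin{\left(x \right)}]:  B C = -2
  [e^{- x} \sin{\left(y \right)}]:  \frac{B D}{3} = - \frac{2}{3}
  [\sin{\left(x \right)} \sin{\left(y \right)}]:  \frac{C D}{3} = \frac{1}{3}
  [e^{- 2 x}]:  \frac{B^{2}}{2} = 2
  [\sin^{2}{\left(x \right)}]:  \frac{C^{2}}{2} = \frac{1}{2}
  [\sin^{2}{\left(y \right)}]:  4 D^{2} = 4
These equations allow (A, B, C, D) = (-3, 2, -1, -1) or (3, -2, 1, 1).
Impose the point condition(s):
  u(1, 0) = - \frac{2}{e} + \cos{\left(1 \right)} + 1  ⟹  \frac{B}{e} + C \cos{\left(1 \right)} + D = - \frac{2}{e} + \cos{\left(1 \right)} + 1
Only A = 3, B = -2, C = 1, D = 1 satisfies everything.
Hence u(x, y) = 3 y^{2} + \cos{\left(x \right)} + \cos{\left(y \right)} - 2 e^{- x}.

Answer: u(x, y) = 3 y^{2} + \cos{\left(x \right)} + \cos{\left(y \right)} - 2 e^{- x}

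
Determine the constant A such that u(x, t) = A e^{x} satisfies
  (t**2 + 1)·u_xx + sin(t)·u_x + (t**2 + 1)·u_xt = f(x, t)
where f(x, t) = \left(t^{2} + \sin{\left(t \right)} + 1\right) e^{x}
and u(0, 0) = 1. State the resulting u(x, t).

Substitute the ansatz u = A e^{x} into the left-hand side.
Derivatives of the ansatz:
  u_xx = A e^{x}
  u_x = A e^{x}
  u_xt = 0
Term by term:
  (t**2 + 1)·u_xx = A t^{2} e^{x} + A e^{x}
  sin(t)·u_x = A e^{x} \sin{\left(t \right)}
  (t**2 + 1)·u_xt = 0
So the left-hand side equals
  A t^{2} e^{x} + A e^{x} \sin{\left(t \right)} + A e^{x}
This must equal f(x, t) identically; expanded, f = t^{2} e^{x} + e^{x} \sin{\left(t \right)} + e^{x}.
Matching coefficients of the independent functions:
  [t^{2} e^{x}, e^{x} \sin{\left(t \right)}, e^{x}]:  A = 1
Solving: A = 1.
Check against the point condition:
  u(0, 0) = 1  ⟹  A = 1  ✓
Hence u(x, t) = e^{x}.

Answer: u(x, t) = e^{x}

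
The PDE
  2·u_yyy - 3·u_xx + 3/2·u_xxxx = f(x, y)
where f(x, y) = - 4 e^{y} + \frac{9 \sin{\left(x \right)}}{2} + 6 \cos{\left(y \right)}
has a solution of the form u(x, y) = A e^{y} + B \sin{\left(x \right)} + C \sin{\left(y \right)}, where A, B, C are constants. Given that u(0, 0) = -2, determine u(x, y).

Answer: u(x, y) = - 2 e^{y} + \sin{\left(x \right)} - 3 \sin{\left(y \right)}

Derivation:
Substitute the ansatz u = A e^{y} + B \sin{\left(x \right)} + C \sin{\left(y \right)} into the left-hand side.
Derivatives of the ansatz:
  u_yyy = A e^{y} - C \cos{\left(y \right)}
  u_xx = - B \sin{\left(x \right)}
  u_xxxx = B \sin{\left(x \right)}
Term by term:
  2·u_yyy = 2 A e^{y} - 2 C \cos{\left(y \right)}
  -3·u_xx = 3 B \sin{\left(x \right)}
  3/2·u_xxxx = \frac{3 B \sin{\left(x \right)}}{2}
So the left-hand side equals
  2 A e^{y} + \frac{9 B \sin{\left(x \right)}}{2} - 2 C \cos{\left(y \right)}
This must equal f(x, y) = - 4 e^{y} + \frac{9 \sin{\left(x \right)}}{2} + 6 \cos{\left(y \right)} identically.
Matching coefficients of the independent functions:
  [e^{y}]:  2 A = -4
  [\sin{\left(x \right)}]:  \frac{9 B}{2} = \frac{9}{2}
  [\cos{\left(y \right)}]:  - 2 C = 6
Solving: A = -2, B = 1, C = -3.
Check against the point condition:
  u(0, 0) = -2  ⟹  A = -2  ✓
Hence u(x, y) = - 2 e^{y} + \sin{\left(x \right)} - 3 \sin{\left(y \right)}.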